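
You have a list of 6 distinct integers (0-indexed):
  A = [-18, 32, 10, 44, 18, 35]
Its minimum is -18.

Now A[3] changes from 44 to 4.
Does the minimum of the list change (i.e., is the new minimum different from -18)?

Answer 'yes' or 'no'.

Old min = -18
Change: A[3] 44 -> 4
Changed element was NOT the min; min changes only if 4 < -18.
New min = -18; changed? no

Answer: no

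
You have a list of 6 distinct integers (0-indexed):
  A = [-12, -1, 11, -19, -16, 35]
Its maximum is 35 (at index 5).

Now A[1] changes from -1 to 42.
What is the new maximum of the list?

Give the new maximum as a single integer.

Answer: 42

Derivation:
Old max = 35 (at index 5)
Change: A[1] -1 -> 42
Changed element was NOT the old max.
  New max = max(old_max, new_val) = max(35, 42) = 42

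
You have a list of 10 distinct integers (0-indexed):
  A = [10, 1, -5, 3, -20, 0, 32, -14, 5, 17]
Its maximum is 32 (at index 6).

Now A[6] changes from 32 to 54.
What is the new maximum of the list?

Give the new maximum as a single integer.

Answer: 54

Derivation:
Old max = 32 (at index 6)
Change: A[6] 32 -> 54
Changed element WAS the max -> may need rescan.
  Max of remaining elements: 17
  New max = max(54, 17) = 54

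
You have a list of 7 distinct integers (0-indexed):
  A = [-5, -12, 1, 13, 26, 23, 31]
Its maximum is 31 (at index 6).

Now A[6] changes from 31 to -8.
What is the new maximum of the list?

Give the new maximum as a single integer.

Old max = 31 (at index 6)
Change: A[6] 31 -> -8
Changed element WAS the max -> may need rescan.
  Max of remaining elements: 26
  New max = max(-8, 26) = 26

Answer: 26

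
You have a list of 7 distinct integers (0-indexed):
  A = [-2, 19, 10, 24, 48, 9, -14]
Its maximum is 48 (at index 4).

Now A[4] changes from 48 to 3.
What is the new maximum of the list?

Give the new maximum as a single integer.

Answer: 24

Derivation:
Old max = 48 (at index 4)
Change: A[4] 48 -> 3
Changed element WAS the max -> may need rescan.
  Max of remaining elements: 24
  New max = max(3, 24) = 24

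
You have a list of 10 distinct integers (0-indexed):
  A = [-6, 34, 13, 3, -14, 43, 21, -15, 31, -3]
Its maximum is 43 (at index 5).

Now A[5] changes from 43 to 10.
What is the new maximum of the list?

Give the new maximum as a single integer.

Answer: 34

Derivation:
Old max = 43 (at index 5)
Change: A[5] 43 -> 10
Changed element WAS the max -> may need rescan.
  Max of remaining elements: 34
  New max = max(10, 34) = 34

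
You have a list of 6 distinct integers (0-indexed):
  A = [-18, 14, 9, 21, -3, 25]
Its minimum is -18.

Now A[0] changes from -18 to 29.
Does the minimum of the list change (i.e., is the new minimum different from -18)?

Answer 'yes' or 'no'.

Answer: yes

Derivation:
Old min = -18
Change: A[0] -18 -> 29
Changed element was the min; new min must be rechecked.
New min = -3; changed? yes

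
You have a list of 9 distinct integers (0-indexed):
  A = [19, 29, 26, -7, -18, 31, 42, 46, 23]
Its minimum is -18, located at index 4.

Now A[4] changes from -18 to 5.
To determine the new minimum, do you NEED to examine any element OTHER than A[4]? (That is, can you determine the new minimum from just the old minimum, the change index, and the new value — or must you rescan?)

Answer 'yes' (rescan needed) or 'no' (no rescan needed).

Answer: yes

Derivation:
Old min = -18 at index 4
Change at index 4: -18 -> 5
Index 4 WAS the min and new value 5 > old min -18. Must rescan other elements to find the new min.
Needs rescan: yes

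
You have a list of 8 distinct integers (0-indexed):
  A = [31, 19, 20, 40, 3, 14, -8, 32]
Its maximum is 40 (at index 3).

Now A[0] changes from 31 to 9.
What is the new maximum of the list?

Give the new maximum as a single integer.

Old max = 40 (at index 3)
Change: A[0] 31 -> 9
Changed element was NOT the old max.
  New max = max(old_max, new_val) = max(40, 9) = 40

Answer: 40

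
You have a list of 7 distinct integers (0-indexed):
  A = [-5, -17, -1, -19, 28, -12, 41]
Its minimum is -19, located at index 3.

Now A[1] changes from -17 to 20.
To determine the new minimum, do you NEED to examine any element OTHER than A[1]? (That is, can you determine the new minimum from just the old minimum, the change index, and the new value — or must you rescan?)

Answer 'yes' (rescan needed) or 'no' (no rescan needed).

Old min = -19 at index 3
Change at index 1: -17 -> 20
Index 1 was NOT the min. New min = min(-19, 20). No rescan of other elements needed.
Needs rescan: no

Answer: no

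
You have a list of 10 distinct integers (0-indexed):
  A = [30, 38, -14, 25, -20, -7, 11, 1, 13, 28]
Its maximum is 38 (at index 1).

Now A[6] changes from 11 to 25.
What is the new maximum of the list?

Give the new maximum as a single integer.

Answer: 38

Derivation:
Old max = 38 (at index 1)
Change: A[6] 11 -> 25
Changed element was NOT the old max.
  New max = max(old_max, new_val) = max(38, 25) = 38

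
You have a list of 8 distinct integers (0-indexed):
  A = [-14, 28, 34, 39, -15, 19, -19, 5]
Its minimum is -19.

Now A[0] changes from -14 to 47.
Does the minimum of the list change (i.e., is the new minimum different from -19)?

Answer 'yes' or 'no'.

Answer: no

Derivation:
Old min = -19
Change: A[0] -14 -> 47
Changed element was NOT the min; min changes only if 47 < -19.
New min = -19; changed? no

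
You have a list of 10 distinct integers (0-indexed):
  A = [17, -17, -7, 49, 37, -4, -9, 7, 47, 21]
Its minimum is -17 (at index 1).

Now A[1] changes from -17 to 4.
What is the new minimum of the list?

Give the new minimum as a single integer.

Answer: -9

Derivation:
Old min = -17 (at index 1)
Change: A[1] -17 -> 4
Changed element WAS the min. Need to check: is 4 still <= all others?
  Min of remaining elements: -9
  New min = min(4, -9) = -9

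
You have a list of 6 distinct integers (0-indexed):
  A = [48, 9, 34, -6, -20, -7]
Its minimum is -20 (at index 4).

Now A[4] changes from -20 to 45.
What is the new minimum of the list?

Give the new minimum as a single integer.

Old min = -20 (at index 4)
Change: A[4] -20 -> 45
Changed element WAS the min. Need to check: is 45 still <= all others?
  Min of remaining elements: -7
  New min = min(45, -7) = -7

Answer: -7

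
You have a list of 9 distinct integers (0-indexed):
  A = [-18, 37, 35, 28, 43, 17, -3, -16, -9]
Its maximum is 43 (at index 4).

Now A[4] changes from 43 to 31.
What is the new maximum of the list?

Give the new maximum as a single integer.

Old max = 43 (at index 4)
Change: A[4] 43 -> 31
Changed element WAS the max -> may need rescan.
  Max of remaining elements: 37
  New max = max(31, 37) = 37

Answer: 37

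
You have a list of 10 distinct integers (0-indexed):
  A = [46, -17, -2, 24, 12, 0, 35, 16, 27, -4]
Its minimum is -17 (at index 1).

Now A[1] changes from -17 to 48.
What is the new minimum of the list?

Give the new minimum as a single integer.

Answer: -4

Derivation:
Old min = -17 (at index 1)
Change: A[1] -17 -> 48
Changed element WAS the min. Need to check: is 48 still <= all others?
  Min of remaining elements: -4
  New min = min(48, -4) = -4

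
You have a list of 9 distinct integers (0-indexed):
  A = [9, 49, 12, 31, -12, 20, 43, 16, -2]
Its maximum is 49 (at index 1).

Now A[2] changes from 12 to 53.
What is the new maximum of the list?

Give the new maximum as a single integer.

Old max = 49 (at index 1)
Change: A[2] 12 -> 53
Changed element was NOT the old max.
  New max = max(old_max, new_val) = max(49, 53) = 53

Answer: 53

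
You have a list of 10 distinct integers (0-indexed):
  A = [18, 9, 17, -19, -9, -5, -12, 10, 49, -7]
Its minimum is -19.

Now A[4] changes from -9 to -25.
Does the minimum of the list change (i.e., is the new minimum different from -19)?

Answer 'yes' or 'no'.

Answer: yes

Derivation:
Old min = -19
Change: A[4] -9 -> -25
Changed element was NOT the min; min changes only if -25 < -19.
New min = -25; changed? yes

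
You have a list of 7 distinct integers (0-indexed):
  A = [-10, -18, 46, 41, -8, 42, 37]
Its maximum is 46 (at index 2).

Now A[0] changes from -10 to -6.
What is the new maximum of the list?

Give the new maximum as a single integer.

Answer: 46

Derivation:
Old max = 46 (at index 2)
Change: A[0] -10 -> -6
Changed element was NOT the old max.
  New max = max(old_max, new_val) = max(46, -6) = 46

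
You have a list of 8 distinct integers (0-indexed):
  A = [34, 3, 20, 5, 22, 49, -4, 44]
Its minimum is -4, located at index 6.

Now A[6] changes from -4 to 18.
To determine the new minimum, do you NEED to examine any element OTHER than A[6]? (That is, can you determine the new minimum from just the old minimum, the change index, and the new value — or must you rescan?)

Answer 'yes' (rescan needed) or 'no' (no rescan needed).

Old min = -4 at index 6
Change at index 6: -4 -> 18
Index 6 WAS the min and new value 18 > old min -4. Must rescan other elements to find the new min.
Needs rescan: yes

Answer: yes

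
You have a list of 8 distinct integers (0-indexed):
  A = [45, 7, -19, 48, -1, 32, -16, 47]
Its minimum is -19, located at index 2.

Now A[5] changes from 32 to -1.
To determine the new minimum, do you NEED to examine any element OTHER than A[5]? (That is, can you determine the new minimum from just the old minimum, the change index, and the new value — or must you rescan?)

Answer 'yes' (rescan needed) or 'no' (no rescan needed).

Answer: no

Derivation:
Old min = -19 at index 2
Change at index 5: 32 -> -1
Index 5 was NOT the min. New min = min(-19, -1). No rescan of other elements needed.
Needs rescan: no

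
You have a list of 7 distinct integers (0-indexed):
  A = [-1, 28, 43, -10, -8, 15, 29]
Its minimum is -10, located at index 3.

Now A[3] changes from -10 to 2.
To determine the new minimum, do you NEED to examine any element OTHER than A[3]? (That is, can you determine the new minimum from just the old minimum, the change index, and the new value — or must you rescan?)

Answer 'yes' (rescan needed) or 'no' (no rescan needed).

Answer: yes

Derivation:
Old min = -10 at index 3
Change at index 3: -10 -> 2
Index 3 WAS the min and new value 2 > old min -10. Must rescan other elements to find the new min.
Needs rescan: yes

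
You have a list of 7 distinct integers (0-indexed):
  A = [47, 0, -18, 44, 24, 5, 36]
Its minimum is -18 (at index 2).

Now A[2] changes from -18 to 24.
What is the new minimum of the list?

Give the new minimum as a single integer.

Old min = -18 (at index 2)
Change: A[2] -18 -> 24
Changed element WAS the min. Need to check: is 24 still <= all others?
  Min of remaining elements: 0
  New min = min(24, 0) = 0

Answer: 0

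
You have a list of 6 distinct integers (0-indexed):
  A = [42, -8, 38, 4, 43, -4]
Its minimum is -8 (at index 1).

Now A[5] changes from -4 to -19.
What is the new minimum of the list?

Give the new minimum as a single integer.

Answer: -19

Derivation:
Old min = -8 (at index 1)
Change: A[5] -4 -> -19
Changed element was NOT the old min.
  New min = min(old_min, new_val) = min(-8, -19) = -19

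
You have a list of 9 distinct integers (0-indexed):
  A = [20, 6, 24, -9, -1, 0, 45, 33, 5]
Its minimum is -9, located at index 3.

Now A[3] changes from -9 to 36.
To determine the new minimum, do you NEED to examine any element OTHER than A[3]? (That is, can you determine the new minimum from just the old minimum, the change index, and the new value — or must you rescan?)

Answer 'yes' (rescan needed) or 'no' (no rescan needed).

Old min = -9 at index 3
Change at index 3: -9 -> 36
Index 3 WAS the min and new value 36 > old min -9. Must rescan other elements to find the new min.
Needs rescan: yes

Answer: yes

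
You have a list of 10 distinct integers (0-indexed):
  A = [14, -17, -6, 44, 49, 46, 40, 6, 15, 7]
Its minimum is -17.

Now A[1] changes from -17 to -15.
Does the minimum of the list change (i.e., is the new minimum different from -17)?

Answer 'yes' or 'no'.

Answer: yes

Derivation:
Old min = -17
Change: A[1] -17 -> -15
Changed element was the min; new min must be rechecked.
New min = -15; changed? yes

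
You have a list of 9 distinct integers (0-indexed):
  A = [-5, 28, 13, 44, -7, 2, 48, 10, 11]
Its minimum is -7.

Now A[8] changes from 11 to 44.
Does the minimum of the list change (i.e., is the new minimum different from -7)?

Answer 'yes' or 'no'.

Old min = -7
Change: A[8] 11 -> 44
Changed element was NOT the min; min changes only if 44 < -7.
New min = -7; changed? no

Answer: no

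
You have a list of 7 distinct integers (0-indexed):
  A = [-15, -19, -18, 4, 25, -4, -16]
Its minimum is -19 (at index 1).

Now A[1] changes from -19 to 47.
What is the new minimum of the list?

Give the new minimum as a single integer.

Old min = -19 (at index 1)
Change: A[1] -19 -> 47
Changed element WAS the min. Need to check: is 47 still <= all others?
  Min of remaining elements: -18
  New min = min(47, -18) = -18

Answer: -18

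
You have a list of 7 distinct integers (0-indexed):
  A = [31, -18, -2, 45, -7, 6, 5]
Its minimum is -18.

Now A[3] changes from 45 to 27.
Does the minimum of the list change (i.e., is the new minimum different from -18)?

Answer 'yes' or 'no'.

Old min = -18
Change: A[3] 45 -> 27
Changed element was NOT the min; min changes only if 27 < -18.
New min = -18; changed? no

Answer: no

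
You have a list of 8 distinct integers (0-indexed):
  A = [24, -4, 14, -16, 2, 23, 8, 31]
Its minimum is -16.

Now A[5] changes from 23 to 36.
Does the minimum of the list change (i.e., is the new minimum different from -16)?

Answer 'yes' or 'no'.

Old min = -16
Change: A[5] 23 -> 36
Changed element was NOT the min; min changes only if 36 < -16.
New min = -16; changed? no

Answer: no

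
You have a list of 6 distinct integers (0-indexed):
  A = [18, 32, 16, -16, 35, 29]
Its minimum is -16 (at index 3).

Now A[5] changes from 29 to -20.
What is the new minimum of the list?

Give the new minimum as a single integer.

Old min = -16 (at index 3)
Change: A[5] 29 -> -20
Changed element was NOT the old min.
  New min = min(old_min, new_val) = min(-16, -20) = -20

Answer: -20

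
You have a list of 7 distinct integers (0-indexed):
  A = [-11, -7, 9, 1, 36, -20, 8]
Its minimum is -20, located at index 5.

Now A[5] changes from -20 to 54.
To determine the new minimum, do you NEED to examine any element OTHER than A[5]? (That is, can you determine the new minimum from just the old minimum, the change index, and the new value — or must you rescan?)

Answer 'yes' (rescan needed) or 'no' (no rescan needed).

Old min = -20 at index 5
Change at index 5: -20 -> 54
Index 5 WAS the min and new value 54 > old min -20. Must rescan other elements to find the new min.
Needs rescan: yes

Answer: yes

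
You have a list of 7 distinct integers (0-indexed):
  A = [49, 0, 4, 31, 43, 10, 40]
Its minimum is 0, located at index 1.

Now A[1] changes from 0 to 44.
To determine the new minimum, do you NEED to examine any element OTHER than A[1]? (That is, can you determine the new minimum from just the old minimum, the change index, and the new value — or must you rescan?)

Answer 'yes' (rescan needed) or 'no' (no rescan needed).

Old min = 0 at index 1
Change at index 1: 0 -> 44
Index 1 WAS the min and new value 44 > old min 0. Must rescan other elements to find the new min.
Needs rescan: yes

Answer: yes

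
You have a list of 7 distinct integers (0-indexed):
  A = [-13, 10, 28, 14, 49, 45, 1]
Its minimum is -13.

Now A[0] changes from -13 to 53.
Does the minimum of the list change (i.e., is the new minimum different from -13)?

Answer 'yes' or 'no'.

Old min = -13
Change: A[0] -13 -> 53
Changed element was the min; new min must be rechecked.
New min = 1; changed? yes

Answer: yes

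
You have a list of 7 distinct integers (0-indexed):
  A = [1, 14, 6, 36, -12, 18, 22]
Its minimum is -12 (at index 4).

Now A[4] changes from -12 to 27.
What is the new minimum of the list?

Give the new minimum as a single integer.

Answer: 1

Derivation:
Old min = -12 (at index 4)
Change: A[4] -12 -> 27
Changed element WAS the min. Need to check: is 27 still <= all others?
  Min of remaining elements: 1
  New min = min(27, 1) = 1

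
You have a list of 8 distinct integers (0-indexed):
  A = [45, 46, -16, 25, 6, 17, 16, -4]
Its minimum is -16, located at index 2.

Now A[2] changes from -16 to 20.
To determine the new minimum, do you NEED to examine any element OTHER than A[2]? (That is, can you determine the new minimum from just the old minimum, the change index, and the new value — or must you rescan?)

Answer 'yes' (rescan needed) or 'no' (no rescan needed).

Answer: yes

Derivation:
Old min = -16 at index 2
Change at index 2: -16 -> 20
Index 2 WAS the min and new value 20 > old min -16. Must rescan other elements to find the new min.
Needs rescan: yes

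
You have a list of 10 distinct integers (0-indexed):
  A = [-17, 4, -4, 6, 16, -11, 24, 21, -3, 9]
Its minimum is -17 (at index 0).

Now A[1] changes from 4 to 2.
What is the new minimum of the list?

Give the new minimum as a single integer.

Answer: -17

Derivation:
Old min = -17 (at index 0)
Change: A[1] 4 -> 2
Changed element was NOT the old min.
  New min = min(old_min, new_val) = min(-17, 2) = -17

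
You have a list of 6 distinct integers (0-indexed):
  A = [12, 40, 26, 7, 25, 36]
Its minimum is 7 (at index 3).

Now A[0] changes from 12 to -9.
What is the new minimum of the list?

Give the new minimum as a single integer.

Answer: -9

Derivation:
Old min = 7 (at index 3)
Change: A[0] 12 -> -9
Changed element was NOT the old min.
  New min = min(old_min, new_val) = min(7, -9) = -9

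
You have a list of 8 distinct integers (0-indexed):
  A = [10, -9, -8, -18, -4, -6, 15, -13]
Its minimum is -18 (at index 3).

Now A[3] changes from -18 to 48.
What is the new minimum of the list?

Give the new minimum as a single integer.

Answer: -13

Derivation:
Old min = -18 (at index 3)
Change: A[3] -18 -> 48
Changed element WAS the min. Need to check: is 48 still <= all others?
  Min of remaining elements: -13
  New min = min(48, -13) = -13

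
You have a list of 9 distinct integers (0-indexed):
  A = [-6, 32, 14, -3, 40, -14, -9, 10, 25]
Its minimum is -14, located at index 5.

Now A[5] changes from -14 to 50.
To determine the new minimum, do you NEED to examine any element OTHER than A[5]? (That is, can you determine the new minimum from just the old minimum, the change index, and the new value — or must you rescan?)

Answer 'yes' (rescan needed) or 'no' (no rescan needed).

Answer: yes

Derivation:
Old min = -14 at index 5
Change at index 5: -14 -> 50
Index 5 WAS the min and new value 50 > old min -14. Must rescan other elements to find the new min.
Needs rescan: yes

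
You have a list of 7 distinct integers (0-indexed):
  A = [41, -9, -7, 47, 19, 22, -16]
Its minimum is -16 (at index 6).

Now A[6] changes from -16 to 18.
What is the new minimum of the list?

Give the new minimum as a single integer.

Answer: -9

Derivation:
Old min = -16 (at index 6)
Change: A[6] -16 -> 18
Changed element WAS the min. Need to check: is 18 still <= all others?
  Min of remaining elements: -9
  New min = min(18, -9) = -9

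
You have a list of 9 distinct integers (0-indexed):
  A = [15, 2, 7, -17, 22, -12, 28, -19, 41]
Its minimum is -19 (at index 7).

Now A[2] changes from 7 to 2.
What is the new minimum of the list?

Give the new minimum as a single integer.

Answer: -19

Derivation:
Old min = -19 (at index 7)
Change: A[2] 7 -> 2
Changed element was NOT the old min.
  New min = min(old_min, new_val) = min(-19, 2) = -19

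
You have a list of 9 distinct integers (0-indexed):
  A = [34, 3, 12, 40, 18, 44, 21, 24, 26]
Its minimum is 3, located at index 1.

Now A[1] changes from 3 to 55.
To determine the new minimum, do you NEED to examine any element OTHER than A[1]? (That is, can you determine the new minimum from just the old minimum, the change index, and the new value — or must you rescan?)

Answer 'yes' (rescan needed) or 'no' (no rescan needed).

Answer: yes

Derivation:
Old min = 3 at index 1
Change at index 1: 3 -> 55
Index 1 WAS the min and new value 55 > old min 3. Must rescan other elements to find the new min.
Needs rescan: yes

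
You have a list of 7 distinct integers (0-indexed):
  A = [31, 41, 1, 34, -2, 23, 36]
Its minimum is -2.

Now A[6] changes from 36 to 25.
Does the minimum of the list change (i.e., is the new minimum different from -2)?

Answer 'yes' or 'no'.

Old min = -2
Change: A[6] 36 -> 25
Changed element was NOT the min; min changes only if 25 < -2.
New min = -2; changed? no

Answer: no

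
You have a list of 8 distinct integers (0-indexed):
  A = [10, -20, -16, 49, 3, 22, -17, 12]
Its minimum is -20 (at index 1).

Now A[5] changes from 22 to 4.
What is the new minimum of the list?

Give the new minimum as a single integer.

Answer: -20

Derivation:
Old min = -20 (at index 1)
Change: A[5] 22 -> 4
Changed element was NOT the old min.
  New min = min(old_min, new_val) = min(-20, 4) = -20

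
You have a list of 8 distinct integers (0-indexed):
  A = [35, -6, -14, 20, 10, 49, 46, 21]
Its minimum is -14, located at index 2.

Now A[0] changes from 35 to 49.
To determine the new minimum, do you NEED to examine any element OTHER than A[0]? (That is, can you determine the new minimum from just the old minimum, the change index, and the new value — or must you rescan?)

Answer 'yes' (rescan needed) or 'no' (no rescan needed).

Old min = -14 at index 2
Change at index 0: 35 -> 49
Index 0 was NOT the min. New min = min(-14, 49). No rescan of other elements needed.
Needs rescan: no

Answer: no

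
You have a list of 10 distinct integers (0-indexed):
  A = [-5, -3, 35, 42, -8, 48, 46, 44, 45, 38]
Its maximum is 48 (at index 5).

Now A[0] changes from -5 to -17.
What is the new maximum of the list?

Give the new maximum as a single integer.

Answer: 48

Derivation:
Old max = 48 (at index 5)
Change: A[0] -5 -> -17
Changed element was NOT the old max.
  New max = max(old_max, new_val) = max(48, -17) = 48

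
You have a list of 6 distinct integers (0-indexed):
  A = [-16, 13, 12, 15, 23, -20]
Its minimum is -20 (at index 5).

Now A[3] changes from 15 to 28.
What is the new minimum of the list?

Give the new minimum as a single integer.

Old min = -20 (at index 5)
Change: A[3] 15 -> 28
Changed element was NOT the old min.
  New min = min(old_min, new_val) = min(-20, 28) = -20

Answer: -20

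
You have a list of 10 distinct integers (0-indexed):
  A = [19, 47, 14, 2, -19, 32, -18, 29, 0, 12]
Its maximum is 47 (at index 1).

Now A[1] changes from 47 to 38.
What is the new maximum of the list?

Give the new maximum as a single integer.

Answer: 38

Derivation:
Old max = 47 (at index 1)
Change: A[1] 47 -> 38
Changed element WAS the max -> may need rescan.
  Max of remaining elements: 32
  New max = max(38, 32) = 38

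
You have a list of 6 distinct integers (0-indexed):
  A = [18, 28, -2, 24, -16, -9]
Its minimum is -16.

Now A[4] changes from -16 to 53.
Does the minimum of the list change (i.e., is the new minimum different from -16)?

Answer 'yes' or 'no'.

Old min = -16
Change: A[4] -16 -> 53
Changed element was the min; new min must be rechecked.
New min = -9; changed? yes

Answer: yes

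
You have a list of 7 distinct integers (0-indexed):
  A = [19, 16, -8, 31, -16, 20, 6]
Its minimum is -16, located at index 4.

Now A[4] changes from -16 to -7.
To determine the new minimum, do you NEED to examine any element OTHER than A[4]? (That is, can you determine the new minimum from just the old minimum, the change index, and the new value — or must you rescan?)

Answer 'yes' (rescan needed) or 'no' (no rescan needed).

Answer: yes

Derivation:
Old min = -16 at index 4
Change at index 4: -16 -> -7
Index 4 WAS the min and new value -7 > old min -16. Must rescan other elements to find the new min.
Needs rescan: yes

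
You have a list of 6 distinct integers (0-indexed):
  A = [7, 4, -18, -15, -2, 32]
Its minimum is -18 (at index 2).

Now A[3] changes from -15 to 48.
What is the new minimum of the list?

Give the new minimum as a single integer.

Answer: -18

Derivation:
Old min = -18 (at index 2)
Change: A[3] -15 -> 48
Changed element was NOT the old min.
  New min = min(old_min, new_val) = min(-18, 48) = -18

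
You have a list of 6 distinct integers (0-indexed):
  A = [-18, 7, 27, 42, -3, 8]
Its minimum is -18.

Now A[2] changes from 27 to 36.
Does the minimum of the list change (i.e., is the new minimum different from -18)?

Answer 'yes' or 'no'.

Answer: no

Derivation:
Old min = -18
Change: A[2] 27 -> 36
Changed element was NOT the min; min changes only if 36 < -18.
New min = -18; changed? no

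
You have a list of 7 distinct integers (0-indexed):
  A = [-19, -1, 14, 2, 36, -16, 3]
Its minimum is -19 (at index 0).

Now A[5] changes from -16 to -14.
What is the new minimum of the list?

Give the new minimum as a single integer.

Answer: -19

Derivation:
Old min = -19 (at index 0)
Change: A[5] -16 -> -14
Changed element was NOT the old min.
  New min = min(old_min, new_val) = min(-19, -14) = -19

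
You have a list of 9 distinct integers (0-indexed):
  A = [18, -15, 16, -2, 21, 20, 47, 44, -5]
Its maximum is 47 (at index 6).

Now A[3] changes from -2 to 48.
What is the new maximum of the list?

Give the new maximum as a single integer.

Old max = 47 (at index 6)
Change: A[3] -2 -> 48
Changed element was NOT the old max.
  New max = max(old_max, new_val) = max(47, 48) = 48

Answer: 48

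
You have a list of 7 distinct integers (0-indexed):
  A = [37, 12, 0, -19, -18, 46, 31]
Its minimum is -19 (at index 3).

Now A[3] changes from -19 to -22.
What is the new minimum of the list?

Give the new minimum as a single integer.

Answer: -22

Derivation:
Old min = -19 (at index 3)
Change: A[3] -19 -> -22
Changed element WAS the min. Need to check: is -22 still <= all others?
  Min of remaining elements: -18
  New min = min(-22, -18) = -22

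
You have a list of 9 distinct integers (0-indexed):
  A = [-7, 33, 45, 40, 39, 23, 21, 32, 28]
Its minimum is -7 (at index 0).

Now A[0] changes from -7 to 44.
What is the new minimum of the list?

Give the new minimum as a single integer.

Old min = -7 (at index 0)
Change: A[0] -7 -> 44
Changed element WAS the min. Need to check: is 44 still <= all others?
  Min of remaining elements: 21
  New min = min(44, 21) = 21

Answer: 21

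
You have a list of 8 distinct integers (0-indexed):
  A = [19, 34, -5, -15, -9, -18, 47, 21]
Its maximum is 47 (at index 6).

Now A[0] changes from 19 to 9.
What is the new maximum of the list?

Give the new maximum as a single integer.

Old max = 47 (at index 6)
Change: A[0] 19 -> 9
Changed element was NOT the old max.
  New max = max(old_max, new_val) = max(47, 9) = 47

Answer: 47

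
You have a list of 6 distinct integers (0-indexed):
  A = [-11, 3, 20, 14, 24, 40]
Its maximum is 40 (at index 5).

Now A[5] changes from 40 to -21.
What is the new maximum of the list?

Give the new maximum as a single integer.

Old max = 40 (at index 5)
Change: A[5] 40 -> -21
Changed element WAS the max -> may need rescan.
  Max of remaining elements: 24
  New max = max(-21, 24) = 24

Answer: 24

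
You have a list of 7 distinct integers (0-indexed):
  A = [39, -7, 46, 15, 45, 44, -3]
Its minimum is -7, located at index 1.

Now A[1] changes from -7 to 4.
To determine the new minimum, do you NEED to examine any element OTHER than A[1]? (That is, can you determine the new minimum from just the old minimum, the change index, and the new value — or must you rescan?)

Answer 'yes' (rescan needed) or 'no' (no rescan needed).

Old min = -7 at index 1
Change at index 1: -7 -> 4
Index 1 WAS the min and new value 4 > old min -7. Must rescan other elements to find the new min.
Needs rescan: yes

Answer: yes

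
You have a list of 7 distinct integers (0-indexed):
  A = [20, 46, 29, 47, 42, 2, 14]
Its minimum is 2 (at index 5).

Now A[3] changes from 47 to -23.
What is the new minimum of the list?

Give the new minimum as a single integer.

Old min = 2 (at index 5)
Change: A[3] 47 -> -23
Changed element was NOT the old min.
  New min = min(old_min, new_val) = min(2, -23) = -23

Answer: -23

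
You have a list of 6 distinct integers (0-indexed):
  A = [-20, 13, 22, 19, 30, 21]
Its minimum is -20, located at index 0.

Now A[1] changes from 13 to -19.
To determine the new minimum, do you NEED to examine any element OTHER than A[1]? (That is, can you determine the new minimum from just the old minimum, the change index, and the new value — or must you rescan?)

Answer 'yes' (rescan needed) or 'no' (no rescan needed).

Answer: no

Derivation:
Old min = -20 at index 0
Change at index 1: 13 -> -19
Index 1 was NOT the min. New min = min(-20, -19). No rescan of other elements needed.
Needs rescan: no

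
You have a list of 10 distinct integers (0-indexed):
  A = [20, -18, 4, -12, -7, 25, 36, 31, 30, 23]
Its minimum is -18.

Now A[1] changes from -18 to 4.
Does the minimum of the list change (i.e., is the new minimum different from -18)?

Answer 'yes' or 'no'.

Answer: yes

Derivation:
Old min = -18
Change: A[1] -18 -> 4
Changed element was the min; new min must be rechecked.
New min = -12; changed? yes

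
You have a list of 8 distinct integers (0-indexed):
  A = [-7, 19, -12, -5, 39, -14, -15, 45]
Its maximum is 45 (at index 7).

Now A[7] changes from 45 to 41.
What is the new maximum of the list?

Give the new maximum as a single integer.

Old max = 45 (at index 7)
Change: A[7] 45 -> 41
Changed element WAS the max -> may need rescan.
  Max of remaining elements: 39
  New max = max(41, 39) = 41

Answer: 41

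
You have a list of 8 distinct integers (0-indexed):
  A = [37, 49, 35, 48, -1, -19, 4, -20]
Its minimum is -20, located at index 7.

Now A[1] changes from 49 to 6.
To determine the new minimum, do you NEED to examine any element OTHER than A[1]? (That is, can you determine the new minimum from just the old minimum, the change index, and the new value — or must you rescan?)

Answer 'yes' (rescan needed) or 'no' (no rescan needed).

Old min = -20 at index 7
Change at index 1: 49 -> 6
Index 1 was NOT the min. New min = min(-20, 6). No rescan of other elements needed.
Needs rescan: no

Answer: no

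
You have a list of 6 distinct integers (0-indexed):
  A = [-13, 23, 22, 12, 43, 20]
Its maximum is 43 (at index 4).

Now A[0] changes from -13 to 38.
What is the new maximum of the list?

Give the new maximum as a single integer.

Old max = 43 (at index 4)
Change: A[0] -13 -> 38
Changed element was NOT the old max.
  New max = max(old_max, new_val) = max(43, 38) = 43

Answer: 43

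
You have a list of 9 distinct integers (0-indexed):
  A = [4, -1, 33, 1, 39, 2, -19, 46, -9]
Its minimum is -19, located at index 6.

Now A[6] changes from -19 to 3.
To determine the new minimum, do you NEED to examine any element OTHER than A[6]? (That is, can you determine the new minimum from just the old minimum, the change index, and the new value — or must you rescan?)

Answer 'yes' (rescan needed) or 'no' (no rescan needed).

Old min = -19 at index 6
Change at index 6: -19 -> 3
Index 6 WAS the min and new value 3 > old min -19. Must rescan other elements to find the new min.
Needs rescan: yes

Answer: yes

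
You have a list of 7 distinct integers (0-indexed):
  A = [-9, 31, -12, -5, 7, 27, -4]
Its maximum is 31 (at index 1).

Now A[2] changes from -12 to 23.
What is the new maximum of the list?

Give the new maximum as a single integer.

Answer: 31

Derivation:
Old max = 31 (at index 1)
Change: A[2] -12 -> 23
Changed element was NOT the old max.
  New max = max(old_max, new_val) = max(31, 23) = 31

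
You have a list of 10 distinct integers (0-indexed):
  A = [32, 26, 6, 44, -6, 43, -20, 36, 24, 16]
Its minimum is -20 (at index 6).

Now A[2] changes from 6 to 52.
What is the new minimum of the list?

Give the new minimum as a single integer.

Answer: -20

Derivation:
Old min = -20 (at index 6)
Change: A[2] 6 -> 52
Changed element was NOT the old min.
  New min = min(old_min, new_val) = min(-20, 52) = -20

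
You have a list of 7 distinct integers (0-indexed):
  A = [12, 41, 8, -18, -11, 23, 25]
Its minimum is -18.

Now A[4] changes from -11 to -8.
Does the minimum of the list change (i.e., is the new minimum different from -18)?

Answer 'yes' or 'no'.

Answer: no

Derivation:
Old min = -18
Change: A[4] -11 -> -8
Changed element was NOT the min; min changes only if -8 < -18.
New min = -18; changed? no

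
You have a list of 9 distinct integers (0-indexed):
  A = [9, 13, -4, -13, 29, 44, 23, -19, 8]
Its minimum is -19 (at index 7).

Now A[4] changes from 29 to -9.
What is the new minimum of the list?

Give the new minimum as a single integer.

Old min = -19 (at index 7)
Change: A[4] 29 -> -9
Changed element was NOT the old min.
  New min = min(old_min, new_val) = min(-19, -9) = -19

Answer: -19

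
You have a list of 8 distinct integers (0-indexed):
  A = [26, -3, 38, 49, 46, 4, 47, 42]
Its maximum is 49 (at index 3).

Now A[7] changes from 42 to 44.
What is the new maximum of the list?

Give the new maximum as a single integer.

Answer: 49

Derivation:
Old max = 49 (at index 3)
Change: A[7] 42 -> 44
Changed element was NOT the old max.
  New max = max(old_max, new_val) = max(49, 44) = 49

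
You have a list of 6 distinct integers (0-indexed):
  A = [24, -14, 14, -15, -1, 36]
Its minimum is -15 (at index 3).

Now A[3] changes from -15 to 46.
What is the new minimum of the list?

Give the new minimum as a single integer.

Answer: -14

Derivation:
Old min = -15 (at index 3)
Change: A[3] -15 -> 46
Changed element WAS the min. Need to check: is 46 still <= all others?
  Min of remaining elements: -14
  New min = min(46, -14) = -14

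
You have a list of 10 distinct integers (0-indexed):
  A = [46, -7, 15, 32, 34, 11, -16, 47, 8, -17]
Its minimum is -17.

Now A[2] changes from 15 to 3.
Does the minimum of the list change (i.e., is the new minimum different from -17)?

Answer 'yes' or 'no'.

Answer: no

Derivation:
Old min = -17
Change: A[2] 15 -> 3
Changed element was NOT the min; min changes only if 3 < -17.
New min = -17; changed? no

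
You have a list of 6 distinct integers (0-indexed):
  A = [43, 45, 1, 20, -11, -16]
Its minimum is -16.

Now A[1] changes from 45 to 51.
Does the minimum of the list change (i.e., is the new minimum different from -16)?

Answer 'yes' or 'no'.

Answer: no

Derivation:
Old min = -16
Change: A[1] 45 -> 51
Changed element was NOT the min; min changes only if 51 < -16.
New min = -16; changed? no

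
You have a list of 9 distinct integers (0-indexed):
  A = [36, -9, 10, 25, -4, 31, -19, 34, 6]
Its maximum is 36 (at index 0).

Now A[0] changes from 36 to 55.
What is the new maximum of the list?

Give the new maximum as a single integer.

Answer: 55

Derivation:
Old max = 36 (at index 0)
Change: A[0] 36 -> 55
Changed element WAS the max -> may need rescan.
  Max of remaining elements: 34
  New max = max(55, 34) = 55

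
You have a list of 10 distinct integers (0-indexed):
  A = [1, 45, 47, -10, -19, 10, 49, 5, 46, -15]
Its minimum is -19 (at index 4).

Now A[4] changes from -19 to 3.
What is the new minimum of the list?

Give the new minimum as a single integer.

Answer: -15

Derivation:
Old min = -19 (at index 4)
Change: A[4] -19 -> 3
Changed element WAS the min. Need to check: is 3 still <= all others?
  Min of remaining elements: -15
  New min = min(3, -15) = -15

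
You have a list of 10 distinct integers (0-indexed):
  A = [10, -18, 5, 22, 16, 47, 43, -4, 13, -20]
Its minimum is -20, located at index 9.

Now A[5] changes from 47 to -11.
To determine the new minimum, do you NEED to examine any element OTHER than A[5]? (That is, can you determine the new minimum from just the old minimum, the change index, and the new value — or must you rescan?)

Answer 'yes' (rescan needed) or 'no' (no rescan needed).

Old min = -20 at index 9
Change at index 5: 47 -> -11
Index 5 was NOT the min. New min = min(-20, -11). No rescan of other elements needed.
Needs rescan: no

Answer: no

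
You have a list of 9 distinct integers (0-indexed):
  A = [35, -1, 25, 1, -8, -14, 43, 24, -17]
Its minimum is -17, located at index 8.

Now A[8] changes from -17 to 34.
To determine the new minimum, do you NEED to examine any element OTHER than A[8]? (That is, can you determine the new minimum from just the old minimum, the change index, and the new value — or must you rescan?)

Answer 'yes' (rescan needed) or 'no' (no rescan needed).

Answer: yes

Derivation:
Old min = -17 at index 8
Change at index 8: -17 -> 34
Index 8 WAS the min and new value 34 > old min -17. Must rescan other elements to find the new min.
Needs rescan: yes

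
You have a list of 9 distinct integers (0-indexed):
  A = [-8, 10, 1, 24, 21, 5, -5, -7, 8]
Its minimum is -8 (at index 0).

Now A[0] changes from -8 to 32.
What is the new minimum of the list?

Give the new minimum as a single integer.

Old min = -8 (at index 0)
Change: A[0] -8 -> 32
Changed element WAS the min. Need to check: is 32 still <= all others?
  Min of remaining elements: -7
  New min = min(32, -7) = -7

Answer: -7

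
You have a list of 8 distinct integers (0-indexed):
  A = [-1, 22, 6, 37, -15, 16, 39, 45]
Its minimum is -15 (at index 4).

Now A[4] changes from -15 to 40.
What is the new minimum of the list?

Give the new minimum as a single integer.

Answer: -1

Derivation:
Old min = -15 (at index 4)
Change: A[4] -15 -> 40
Changed element WAS the min. Need to check: is 40 still <= all others?
  Min of remaining elements: -1
  New min = min(40, -1) = -1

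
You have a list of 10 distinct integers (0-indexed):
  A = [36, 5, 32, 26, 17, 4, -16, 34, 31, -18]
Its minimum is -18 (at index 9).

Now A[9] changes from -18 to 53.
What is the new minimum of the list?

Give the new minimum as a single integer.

Old min = -18 (at index 9)
Change: A[9] -18 -> 53
Changed element WAS the min. Need to check: is 53 still <= all others?
  Min of remaining elements: -16
  New min = min(53, -16) = -16

Answer: -16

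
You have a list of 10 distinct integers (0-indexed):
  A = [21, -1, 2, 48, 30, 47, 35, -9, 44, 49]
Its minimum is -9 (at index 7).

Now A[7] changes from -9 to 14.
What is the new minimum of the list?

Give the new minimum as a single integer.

Answer: -1

Derivation:
Old min = -9 (at index 7)
Change: A[7] -9 -> 14
Changed element WAS the min. Need to check: is 14 still <= all others?
  Min of remaining elements: -1
  New min = min(14, -1) = -1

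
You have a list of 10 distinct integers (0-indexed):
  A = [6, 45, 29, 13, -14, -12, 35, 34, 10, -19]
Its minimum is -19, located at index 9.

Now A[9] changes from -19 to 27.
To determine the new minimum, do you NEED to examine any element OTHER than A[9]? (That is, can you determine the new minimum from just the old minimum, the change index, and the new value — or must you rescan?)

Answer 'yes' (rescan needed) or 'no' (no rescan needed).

Old min = -19 at index 9
Change at index 9: -19 -> 27
Index 9 WAS the min and new value 27 > old min -19. Must rescan other elements to find the new min.
Needs rescan: yes

Answer: yes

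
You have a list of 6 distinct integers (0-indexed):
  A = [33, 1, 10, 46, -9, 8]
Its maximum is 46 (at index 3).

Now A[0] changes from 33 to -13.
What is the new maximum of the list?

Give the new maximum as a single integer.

Old max = 46 (at index 3)
Change: A[0] 33 -> -13
Changed element was NOT the old max.
  New max = max(old_max, new_val) = max(46, -13) = 46

Answer: 46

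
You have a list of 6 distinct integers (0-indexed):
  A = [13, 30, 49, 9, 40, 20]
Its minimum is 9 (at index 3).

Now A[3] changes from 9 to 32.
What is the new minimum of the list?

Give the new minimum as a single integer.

Answer: 13

Derivation:
Old min = 9 (at index 3)
Change: A[3] 9 -> 32
Changed element WAS the min. Need to check: is 32 still <= all others?
  Min of remaining elements: 13
  New min = min(32, 13) = 13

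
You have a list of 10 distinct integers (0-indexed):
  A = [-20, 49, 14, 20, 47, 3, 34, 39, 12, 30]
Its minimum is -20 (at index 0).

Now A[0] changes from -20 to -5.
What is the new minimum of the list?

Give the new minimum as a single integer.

Old min = -20 (at index 0)
Change: A[0] -20 -> -5
Changed element WAS the min. Need to check: is -5 still <= all others?
  Min of remaining elements: 3
  New min = min(-5, 3) = -5

Answer: -5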